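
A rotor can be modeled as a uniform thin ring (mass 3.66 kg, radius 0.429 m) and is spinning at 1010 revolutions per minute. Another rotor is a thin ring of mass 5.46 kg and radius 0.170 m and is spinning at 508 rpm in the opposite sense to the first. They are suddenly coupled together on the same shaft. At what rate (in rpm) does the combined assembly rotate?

No external torque acts about the common axis, so total angular momentum is conserved.
Moments of inertia: I_A = (3.66)(0.429)² = 0.6736 kg·m²; I_B = (5.46)(0.170)² = 0.1578 kg·m².
Taking A's sense as positive: L = (0.6736)(1010) − (0.1578)(508) = 600.2 kg·m²·rpm.
Combined I = 0.6736 + 0.1578 = 0.8314 kg·m².
ω_f = L / I = 600.2 / 0.8314 = 721.9 rpm.

|ω_f| ≈ 722 rpm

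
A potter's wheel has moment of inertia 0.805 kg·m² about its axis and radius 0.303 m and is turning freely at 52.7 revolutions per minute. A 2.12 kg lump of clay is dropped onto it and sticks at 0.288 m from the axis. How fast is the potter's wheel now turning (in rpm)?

The added mass arrives with no angular momentum about the axis, and any external torque about the axis is negligible, so the system's angular momentum is conserved.
Added inertia Σmr² = (2.12)(0.288)² = 0.1758 kg·m²; I_f = 0.8050 + 0.1758 = 0.9808 kg·m².
ω_f = I_p ω_i / I_f = (0.8050)(52.7) / 0.9808 = 43.25 rpm.

ω_f ≈ 43.3 rpm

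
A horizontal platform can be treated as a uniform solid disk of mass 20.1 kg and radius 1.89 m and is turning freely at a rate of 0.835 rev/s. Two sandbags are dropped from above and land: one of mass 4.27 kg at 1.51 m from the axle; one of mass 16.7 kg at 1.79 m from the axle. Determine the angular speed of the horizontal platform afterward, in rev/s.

The added mass arrives with no angular momentum about the axle, and any external torque about the axle is negligible, so the system's angular momentum is conserved.
I_p = ½(20.1)(1.89)² = 35.90 kg·m².
Added inertia Σmr² = (4.27)(1.51)² + (16.7)(1.79)² = 63.24 kg·m²; I_f = 35.90 + 63.24 = 99.14 kg·m².
ω_f = I_p ω_i / I_f = (35.90)(0.835) / 99.14 = 0.3023 rev/s.

ω_f ≈ 0.302 rev/s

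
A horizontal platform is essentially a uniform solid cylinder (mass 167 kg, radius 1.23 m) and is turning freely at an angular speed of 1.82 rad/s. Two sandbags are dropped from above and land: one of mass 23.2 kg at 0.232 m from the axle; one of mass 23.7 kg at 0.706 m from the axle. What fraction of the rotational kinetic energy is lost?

fraction ≈ 0.0937

No external torque acts about the axle; L_before = L_after.
I_p = ½(167)(1.23)² = 126.3 kg·m².
Added inertia Σmr² = (23.2)(0.232)² + (23.7)(0.706)² = 13.06 kg·m²; I_f = 126.3 + 13.06 = 139.4 kg·m².
ω_f = I_p ω_i / I_f = (126.3)(1.82) / 139.4 = 1.649 rad/s.
KE_i = ½(126.3)(1.820 rad/s)² = 209.2 J; KE_f = ½(139.4)(1.649)² = 189.6 J.
Fraction lost = 0.09371.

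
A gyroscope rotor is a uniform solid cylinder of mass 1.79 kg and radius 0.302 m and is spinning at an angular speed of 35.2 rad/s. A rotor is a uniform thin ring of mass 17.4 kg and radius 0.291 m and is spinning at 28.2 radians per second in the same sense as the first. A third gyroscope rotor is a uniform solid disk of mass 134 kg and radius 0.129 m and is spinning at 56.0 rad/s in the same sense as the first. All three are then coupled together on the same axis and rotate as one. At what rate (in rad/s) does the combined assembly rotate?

|ω_f| ≈ 40.0 rad/s

The coupling torques are internal; angular momentum about the shared axis is conserved.
Moments of inertia: I_A = ½(1.79)(0.302)² = 0.08163 kg·m²; I_B = (17.4)(0.291)² = 1.473 kg·m²; I_C = ½(134)(0.129)² = 1.115 kg·m².
Taking A's sense as positive: L = (0.08163)(35.2) + (1.473)(28.2) + (1.115)(56.0) = 106.9 kg·m²·rad/s.
Combined I = 0.08163 + 1.473 + 1.115 = 2.670 kg·m².
ω_f = L / I = 106.9 / 2.670 = 40.02 rad/s.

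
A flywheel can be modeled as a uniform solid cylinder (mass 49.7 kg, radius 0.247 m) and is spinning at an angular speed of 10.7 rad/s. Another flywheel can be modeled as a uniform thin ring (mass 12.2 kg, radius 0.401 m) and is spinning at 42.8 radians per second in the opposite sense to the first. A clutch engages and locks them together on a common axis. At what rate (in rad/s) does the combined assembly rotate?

|ω_f| ≈ 19.5 rad/s

No external torque acts about the common axis, so total angular momentum is conserved.
Moments of inertia: I_A = ½(49.7)(0.247)² = 1.516 kg·m²; I_B = (12.2)(0.401)² = 1.962 kg·m².
Taking A's sense as positive: L = (1.516)(10.7) − (1.962)(42.8) = -67.74 kg·m²·rad/s.
Combined I = 1.516 + 1.962 = 3.478 kg·m².
ω_f = L / I = -67.74 / 3.478 = -19.48 rad/s.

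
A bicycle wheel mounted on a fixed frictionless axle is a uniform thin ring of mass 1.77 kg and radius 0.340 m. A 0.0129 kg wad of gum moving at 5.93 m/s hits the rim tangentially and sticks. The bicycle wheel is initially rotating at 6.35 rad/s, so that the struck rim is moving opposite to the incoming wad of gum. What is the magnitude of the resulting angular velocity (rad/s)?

|ω_f| ≈ 6.18 rad/s

The axle reaction passes through the axle and exerts no torque about it; angular momentum about the axle is conserved through the impact.
I_p = (1.77)(0.340)² = 0.2046 kg·m². Taking the sense of the wad of gum's angular momentum as positive, L_{wad} = m v R = (0.0129)(5.93)(0.340) = 0.02601 kg·m²/s.
L_i = −I_p ω_p + m v R = −(0.2046)(6.35) + 0.02601 = -1.273 kg·m²/s.
After sticking, I_f = I_p + m R² = 0.2046 + (0.0129)(0.340)² = 0.2061 kg·m².
ω_f = L_i / I_f = -1.273 / 0.2061 = -6.178 rad/s.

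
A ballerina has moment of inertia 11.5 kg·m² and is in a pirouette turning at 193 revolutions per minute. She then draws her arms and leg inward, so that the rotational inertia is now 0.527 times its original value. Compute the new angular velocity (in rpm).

Angular momentum about the spin axis is conserved since the torque about it is zero.
I₂ = 0.527 × 11.5 = 6.061 kg·m².
ω₂ = I₁ω₁ / I₂ = (11.50)(193 rpm) / (6.061) = 366.2 rpm.

ω₂ ≈ 366 rpm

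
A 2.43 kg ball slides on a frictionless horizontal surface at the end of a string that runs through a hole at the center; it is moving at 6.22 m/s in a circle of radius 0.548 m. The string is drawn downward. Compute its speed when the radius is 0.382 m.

v₂ ≈ 8.92 m/s

The only horizontal force on the mass is along the cord (radial), so it exerts no torque about the hole and angular momentum m v r is conserved.
v₂ = v₁ r₁ / r₂ = (6.22)(0.548) / (0.382) = 8.923 m/s.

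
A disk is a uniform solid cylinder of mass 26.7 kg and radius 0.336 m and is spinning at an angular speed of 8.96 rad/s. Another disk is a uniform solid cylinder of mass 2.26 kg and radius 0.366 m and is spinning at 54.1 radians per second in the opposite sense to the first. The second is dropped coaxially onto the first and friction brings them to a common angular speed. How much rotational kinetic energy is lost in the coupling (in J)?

ΔKE lost ≈ 273 J

No external torque acts about the common axis, so total angular momentum is conserved.
Moments of inertia: I_A = ½(26.7)(0.336)² = 1.507 kg·m²; I_B = ½(2.26)(0.366)² = 0.1514 kg·m².
Taking A's sense as positive: L = (1.507)(8.96) − (0.1514)(54.1) = 5.315 kg·m²·rad/s.
Combined I = 1.507 + 0.1514 = 1.659 kg·m².
ω_f = L / I = 5.315 / 1.659 = 3.205 rad/s.
KE_i = ½ΣIω² = 282.0 J; KE_f = ½(1.659)(3.205)² = 8.516 J.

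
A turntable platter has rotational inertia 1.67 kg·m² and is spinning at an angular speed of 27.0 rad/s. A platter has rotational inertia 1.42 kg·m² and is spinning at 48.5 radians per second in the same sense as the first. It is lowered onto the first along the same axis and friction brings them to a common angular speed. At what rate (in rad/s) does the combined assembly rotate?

|ω_f| ≈ 36.9 rad/s

The coupling torques are internal; angular momentum about the shared axis is conserved.
Taking A's sense as positive: L = (1.670)(27.0) + (1.420)(48.5) = 114.0 kg·m²·rad/s.
Combined I = 1.670 + 1.420 = 3.090 kg·m².
ω_f = L / I = 114.0 / 3.090 = 36.88 rad/s.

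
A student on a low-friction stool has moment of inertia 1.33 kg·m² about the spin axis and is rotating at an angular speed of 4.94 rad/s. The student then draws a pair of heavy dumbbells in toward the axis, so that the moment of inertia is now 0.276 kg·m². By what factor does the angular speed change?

Angular momentum about the spin axis is conserved since the torque about it is zero.
ω₂/ω₁ = I₁/I₂ = 1.330 / 0.2760 = 4.819.

ω₂/ω₁ ≈ 4.82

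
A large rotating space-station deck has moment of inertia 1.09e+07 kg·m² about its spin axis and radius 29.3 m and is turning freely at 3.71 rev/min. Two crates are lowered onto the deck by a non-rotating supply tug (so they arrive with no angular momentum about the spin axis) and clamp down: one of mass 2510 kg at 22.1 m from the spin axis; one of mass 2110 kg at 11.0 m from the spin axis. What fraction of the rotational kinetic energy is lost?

No external torque acts about the spin axis; L_before = L_after.
Added inertia Σmr² = (2510)(22.1)² + (2110)(11.0)² = 1.481e+06 kg·m²; I_f = 1.090e+07 + 1.481e+06 = 1.238e+07 kg·m².
ω_f = I_p ω_i / I_f = (1.090e+07)(3.71) / 1.238e+07 = 3.266 rpm.
KE_i = ½(1.090e+07)(0.3885 rad/s)² = 8.226e+05 J; KE_f = ½(1.238e+07)(0.3420)² = 7.242e+05 J.
Fraction lost = 0.1196.

fraction ≈ 0.120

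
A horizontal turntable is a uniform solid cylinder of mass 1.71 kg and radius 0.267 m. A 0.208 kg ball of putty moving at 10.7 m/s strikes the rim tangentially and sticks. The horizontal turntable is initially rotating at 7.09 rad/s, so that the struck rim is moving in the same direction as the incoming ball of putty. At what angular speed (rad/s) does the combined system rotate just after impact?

|ω_f| ≈ 13.5 rad/s

About the axle the impulsive forces during the collision are internal, so angular momentum about that axis is conserved.
I_p = ½(1.71)(0.267)² = 0.06095 kg·m². Taking the sense of the ball of putty's angular momentum as positive, L_{ball} = m v R = (0.208)(10.7)(0.267) = 0.5942 kg·m²/s.
L_i = +I_p ω_p + m v R = +(0.06095)(7.09) + 0.5942 = 1.026 kg·m²/s.
After sticking, I_f = I_p + m R² = 0.06095 + (0.208)(0.267)² = 0.07578 kg·m².
ω_f = L_i / I_f = 1.026 / 0.07578 = 13.54 rad/s.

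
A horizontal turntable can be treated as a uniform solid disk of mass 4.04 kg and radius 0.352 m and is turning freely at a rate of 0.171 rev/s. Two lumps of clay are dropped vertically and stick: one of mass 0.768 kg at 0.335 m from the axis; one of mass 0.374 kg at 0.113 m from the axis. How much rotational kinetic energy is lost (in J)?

energy lost ≈ 0.0385 J

The added mass arrives with no angular momentum about the axis, and any external torque about the axis is negligible, so the system's angular momentum is conserved.
I_p = ½(4.04)(0.352)² = 0.2503 kg·m².
Added inertia Σmr² = (0.768)(0.335)² + (0.374)(0.113)² = 0.09096 kg·m²; I_f = 0.2503 + 0.09096 = 0.3413 kg·m².
ω_f = I_p ω_i / I_f = (0.2503)(0.171) / 0.3413 = 0.1254 rev/s.
KE_i = ½(0.2503)(1.074 rad/s)² = 0.1445 J; KE_f = ½(0.3413)(0.7880)² = 0.1060 J.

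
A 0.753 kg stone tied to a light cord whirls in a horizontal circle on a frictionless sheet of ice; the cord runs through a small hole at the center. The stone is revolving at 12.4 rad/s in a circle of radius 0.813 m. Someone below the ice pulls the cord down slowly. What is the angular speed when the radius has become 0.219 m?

The constraining force is radial, so m r² ω about the center is conserved.
ω₂ = ω₁ (r₁/r₂)² = (12.4)(0.813/0.219)² = 170.9 rad/s.

ω₂ ≈ 171 rad/s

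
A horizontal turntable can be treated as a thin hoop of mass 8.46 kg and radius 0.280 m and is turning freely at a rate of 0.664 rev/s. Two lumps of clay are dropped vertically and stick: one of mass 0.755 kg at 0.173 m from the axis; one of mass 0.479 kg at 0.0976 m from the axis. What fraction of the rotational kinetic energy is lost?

fraction ≈ 0.0393

No external torque acts about the axis; L_before = L_after.
I_p = (8.46)(0.280)² = 0.6633 kg·m².
Added inertia Σmr² = (0.755)(0.173)² + (0.479)(0.0976)² = 0.02716 kg·m²; I_f = 0.6633 + 0.02716 = 0.6904 kg·m².
ω_f = I_p ω_i / I_f = (0.6633)(0.664) / 0.6904 = 0.6379 rev/s.
KE_i = ½(0.6633)(4.172 rad/s)² = 5.772 J; KE_f = ½(0.6904)(4.008)² = 5.545 J.
Fraction lost = 0.03934.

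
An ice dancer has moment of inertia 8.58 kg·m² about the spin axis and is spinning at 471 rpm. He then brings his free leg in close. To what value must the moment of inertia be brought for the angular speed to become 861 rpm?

With no external torque about the axis, L is conserved: I₁ω₁ = I₂ω₂.
I₂ = I₁ω₁ / ω₂ = (8.58)(471) / (861) = 4.694 kg·m².

I₂ ≈ 4.69 kg·m²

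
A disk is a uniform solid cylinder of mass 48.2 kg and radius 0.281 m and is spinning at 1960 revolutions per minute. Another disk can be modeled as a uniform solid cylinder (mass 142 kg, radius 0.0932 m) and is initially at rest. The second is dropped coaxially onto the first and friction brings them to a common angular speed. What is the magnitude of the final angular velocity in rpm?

No external torque acts about the common axis, so total angular momentum is conserved.
Moments of inertia: I_A = ½(48.2)(0.281)² = 1.903 kg·m²; I_B = ½(142)(0.0932)² = 0.6167 kg·m².
Taking A's sense as positive: L = (1.903)(1960) = 3730 kg·m²·rpm.
Combined I = 1.903 + 0.6167 = 2.520 kg·m².
ω_f = L / I = 3730 / 2.520 = 1480 rpm.

|ω_f| ≈ 1480 rpm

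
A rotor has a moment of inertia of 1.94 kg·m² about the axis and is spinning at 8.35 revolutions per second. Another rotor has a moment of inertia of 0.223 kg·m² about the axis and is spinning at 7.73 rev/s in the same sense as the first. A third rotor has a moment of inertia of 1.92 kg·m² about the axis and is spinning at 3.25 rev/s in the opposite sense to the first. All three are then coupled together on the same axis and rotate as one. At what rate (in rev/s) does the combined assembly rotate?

The coupling torques are internal; angular momentum about the shared axis is conserved.
Taking A's sense as positive: L = (1.940)(8.35) + (0.2230)(7.73) − (1.920)(3.25) = 11.68 kg·m²·rev/s.
Combined I = 1.940 + 0.2230 + 1.920 = 4.083 kg·m².
ω_f = L / I = 11.68 / 4.083 = 2.861 rev/s.

|ω_f| ≈ 2.86 rev/s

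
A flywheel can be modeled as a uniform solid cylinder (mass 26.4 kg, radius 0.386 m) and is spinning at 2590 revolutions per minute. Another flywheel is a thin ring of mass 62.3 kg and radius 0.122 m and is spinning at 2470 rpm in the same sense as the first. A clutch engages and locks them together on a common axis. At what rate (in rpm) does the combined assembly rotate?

No external torque acts about the common axis, so total angular momentum is conserved.
Moments of inertia: I_A = ½(26.4)(0.386)² = 1.967 kg·m²; I_B = (62.3)(0.122)² = 0.9273 kg·m².
Taking A's sense as positive: L = (1.967)(2590) + (0.9273)(2470) = 7384 kg·m²·rpm.
Combined I = 1.967 + 0.9273 = 2.894 kg·m².
ω_f = L / I = 7384 / 2.894 = 2552 rpm.

|ω_f| ≈ 2550 rpm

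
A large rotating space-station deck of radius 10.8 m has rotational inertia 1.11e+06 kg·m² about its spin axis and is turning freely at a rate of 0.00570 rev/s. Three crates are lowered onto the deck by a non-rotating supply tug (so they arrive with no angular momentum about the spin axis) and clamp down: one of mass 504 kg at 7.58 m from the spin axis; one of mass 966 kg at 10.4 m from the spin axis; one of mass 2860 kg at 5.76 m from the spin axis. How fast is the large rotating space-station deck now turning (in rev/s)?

ω_f ≈ 0.00473 rev/s

No external torque acts about the spin axis; L_before = L_after.
Added inertia Σmr² = (504)(7.58)² + (966)(10.4)² + (2860)(5.76)² = 2.283e+05 kg·m²; I_f = 1.110e+06 + 2.283e+05 = 1.338e+06 kg·m².
ω_f = I_p ω_i / I_f = (1.110e+06)(0.00570) / 1.338e+06 = 0.004728 rev/s.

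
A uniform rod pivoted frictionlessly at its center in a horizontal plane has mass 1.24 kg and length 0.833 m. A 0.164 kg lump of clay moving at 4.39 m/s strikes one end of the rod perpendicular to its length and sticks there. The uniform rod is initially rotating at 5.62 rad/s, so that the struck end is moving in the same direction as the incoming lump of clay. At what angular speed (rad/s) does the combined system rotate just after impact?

The axle reaction passes through the pivot and exerts no torque about it; angular momentum about the pivot is conserved through the impact.
I_p = (1/12)(1.24)(0.833)² = 0.07170 kg·m². Taking the sense of the lump of clay's angular momentum as positive, L_{lump} = m v R = (0.164)(4.39)(0.833/2) = 0.2999 kg·m²/s.
L_i = +I_p ω_p + m v R = +(0.07170)(5.62) + 0.2999 = 0.7028 kg·m²/s.
After sticking, I_f = I_p + m R² = 0.07170 + (0.164)(0.833/2)² = 0.1002 kg·m².
ω_f = L_i / I_f = 0.7028 / 0.1002 = 7.018 rad/s.

|ω_f| ≈ 7.02 rad/s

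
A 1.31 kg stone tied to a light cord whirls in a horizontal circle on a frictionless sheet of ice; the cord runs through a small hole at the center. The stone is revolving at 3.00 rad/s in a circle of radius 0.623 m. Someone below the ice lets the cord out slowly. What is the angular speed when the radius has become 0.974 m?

No torque about the axis ⇒ m r₁² ω₁ = m r₂² ω₂.
ω₂ = ω₁ (r₁/r₂)² = (3.00)(0.623/0.974)² = 1.227 rad/s.

ω₂ ≈ 1.23 rad/s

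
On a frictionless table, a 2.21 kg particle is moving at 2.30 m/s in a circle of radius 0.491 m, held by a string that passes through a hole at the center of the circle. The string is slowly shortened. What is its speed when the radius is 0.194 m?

v₂ ≈ 5.82 m/s

The only horizontal force on the mass is along the cord (radial), so it exerts no torque about the hole and angular momentum m v r is conserved.
v₂ = v₁ r₁ / r₂ = (2.30)(0.491) / (0.194) = 5.821 m/s.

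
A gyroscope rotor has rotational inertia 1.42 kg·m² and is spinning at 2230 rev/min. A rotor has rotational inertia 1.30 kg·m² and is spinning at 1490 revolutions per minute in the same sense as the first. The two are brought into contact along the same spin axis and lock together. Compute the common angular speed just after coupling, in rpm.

|ω_f| ≈ 1880 rpm

No external torque acts about the common axis, so total angular momentum is conserved.
Taking A's sense as positive: L = (1.420)(2230) + (1.300)(1490) = 5104 kg·m²·rpm.
Combined I = 1.420 + 1.300 = 2.720 kg·m².
ω_f = L / I = 5104 / 2.720 = 1876 rpm.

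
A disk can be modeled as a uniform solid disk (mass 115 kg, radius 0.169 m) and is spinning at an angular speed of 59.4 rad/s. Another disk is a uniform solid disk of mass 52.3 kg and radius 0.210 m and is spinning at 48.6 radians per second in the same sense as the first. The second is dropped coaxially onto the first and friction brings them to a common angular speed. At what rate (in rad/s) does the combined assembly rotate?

|ω_f| ≈ 54.9 rad/s

No external torque acts about the common axis, so total angular momentum is conserved.
Moments of inertia: I_A = ½(115)(0.169)² = 1.642 kg·m²; I_B = ½(52.3)(0.210)² = 1.153 kg·m².
Taking A's sense as positive: L = (1.642)(59.4) + (1.153)(48.6) = 153.6 kg·m²·rad/s.
Combined I = 1.642 + 1.153 = 2.795 kg·m².
ω_f = L / I = 153.6 / 2.795 = 54.94 rad/s.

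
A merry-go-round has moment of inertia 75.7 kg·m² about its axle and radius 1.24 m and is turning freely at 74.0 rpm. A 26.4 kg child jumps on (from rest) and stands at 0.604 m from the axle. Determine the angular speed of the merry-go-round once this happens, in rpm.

ω_f ≈ 65.6 rpm

No external torque acts about the axle; L_before = L_after.
Added inertia Σmr² = (26.4)(0.604)² = 9.631 kg·m²; I_f = 75.70 + 9.631 = 85.33 kg·m².
ω_f = I_p ω_i / I_f = (75.70)(74.0) / 85.33 = 65.65 rpm.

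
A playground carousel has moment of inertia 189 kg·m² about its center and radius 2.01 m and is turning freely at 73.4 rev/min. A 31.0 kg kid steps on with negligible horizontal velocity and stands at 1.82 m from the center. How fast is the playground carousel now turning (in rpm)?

ω_f ≈ 47.6 rpm

The added mass arrives with no angular momentum about the center, and any external torque about the center is negligible, so the system's angular momentum is conserved.
Added inertia Σmr² = (31.0)(1.82)² = 102.7 kg·m²; I_f = 189.0 + 102.7 = 291.7 kg·m².
ω_f = I_p ω_i / I_f = (189.0)(73.4) / 291.7 = 47.56 rpm.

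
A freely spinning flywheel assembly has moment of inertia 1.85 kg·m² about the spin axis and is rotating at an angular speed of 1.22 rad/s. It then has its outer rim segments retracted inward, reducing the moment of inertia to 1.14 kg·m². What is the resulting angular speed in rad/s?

With no external torque about the axis, L is conserved: I₁ω₁ = I₂ω₂.
ω₂ = I₁ω₁ / I₂ = (1.850)(1.22 rad/s) / (1.140) = 1.980 rad/s.

ω₂ ≈ 1.98 rad/s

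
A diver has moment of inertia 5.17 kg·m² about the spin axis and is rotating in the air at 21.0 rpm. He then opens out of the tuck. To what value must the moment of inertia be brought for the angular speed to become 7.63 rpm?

I₂ ≈ 14.2 kg·m²

No external torque acts about the spin axis, so angular momentum is conserved.
I₂ = I₁ω₁ / ω₂ = (5.17)(21.0) / (7.63) = 14.23 kg·m².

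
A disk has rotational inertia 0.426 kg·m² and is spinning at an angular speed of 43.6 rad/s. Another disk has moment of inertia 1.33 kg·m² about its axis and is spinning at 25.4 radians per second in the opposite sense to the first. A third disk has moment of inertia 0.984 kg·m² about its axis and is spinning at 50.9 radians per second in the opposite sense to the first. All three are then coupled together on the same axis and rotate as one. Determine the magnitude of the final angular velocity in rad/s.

|ω_f| ≈ 23.8 rad/s

The coupling torques are internal; angular momentum about the shared axis is conserved.
Taking A's sense as positive: L = (0.4260)(43.6) − (1.330)(25.4) − (0.9840)(50.9) = -65.29 kg·m²·rad/s.
Combined I = 0.4260 + 1.330 + 0.9840 = 2.740 kg·m².
ω_f = L / I = -65.29 / 2.740 = -23.83 rad/s.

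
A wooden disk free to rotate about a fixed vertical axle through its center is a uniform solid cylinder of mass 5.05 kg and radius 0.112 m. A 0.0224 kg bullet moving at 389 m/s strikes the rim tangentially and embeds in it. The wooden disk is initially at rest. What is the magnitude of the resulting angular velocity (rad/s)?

About the axle the impulsive forces during the collision are internal, so angular momentum about that axis is conserved.
I_p = ½(5.05)(0.112)² = 0.03167 kg·m². Taking the sense of the bullet's angular momentum as positive, L_{bullet} = m v R = (0.0224)(389)(0.112) = 0.9759 kg·m²/s.
L_i = 0 + 0.9759 = 0.9759 kg·m²/s.
After sticking, I_f = I_p + m R² = 0.03167 + (0.0224)(0.112)² = 0.03195 kg·m².
ω_f = L_i / I_f = 0.9759 / 0.03195 = 30.54 rad/s.

|ω_f| ≈ 30.5 rad/s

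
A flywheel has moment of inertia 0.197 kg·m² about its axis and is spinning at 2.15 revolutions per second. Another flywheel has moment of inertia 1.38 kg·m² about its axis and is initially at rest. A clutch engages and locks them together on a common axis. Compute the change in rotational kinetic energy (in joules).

ΔKE ≈ -15.7 J

No external torque acts about the common axis, so total angular momentum is conserved.
Taking A's sense as positive: L = (0.1970)(2.15) = 0.4236 kg·m²·rev/s.
Combined I = 0.1970 + 1.380 = 1.577 kg·m².
ω_f = L / I = 0.4236 / 1.577 = 0.2686 rev/s.
KE_i = ½ΣIω² = 17.98 J; KE_f = ½(1.577)(1.688)² = 2.245 J.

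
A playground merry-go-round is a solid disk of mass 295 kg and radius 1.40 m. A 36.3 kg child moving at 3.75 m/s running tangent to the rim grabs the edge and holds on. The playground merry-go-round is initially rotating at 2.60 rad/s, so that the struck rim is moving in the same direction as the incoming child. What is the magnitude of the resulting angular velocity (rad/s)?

The axle reaction passes through the axle and exerts no torque about it; angular momentum about the axle is conserved through the impact.
I_p = ½(295)(1.40)² = 289.1 kg·m². Taking the sense of the child's angular momentum as positive, L_{child} = m v R = (36.3)(3.75)(1.40) = 190.6 kg·m²/s.
L_i = +I_p ω_p + m v R = +(289.1)(2.60) + 190.6 = 942.2 kg·m²/s.
After sticking, I_f = I_p + m R² = 289.1 + (36.3)(1.40)² = 360.2 kg·m².
ω_f = L_i / I_f = 942.2 / 360.2 = 2.616 rad/s.

|ω_f| ≈ 2.62 rad/s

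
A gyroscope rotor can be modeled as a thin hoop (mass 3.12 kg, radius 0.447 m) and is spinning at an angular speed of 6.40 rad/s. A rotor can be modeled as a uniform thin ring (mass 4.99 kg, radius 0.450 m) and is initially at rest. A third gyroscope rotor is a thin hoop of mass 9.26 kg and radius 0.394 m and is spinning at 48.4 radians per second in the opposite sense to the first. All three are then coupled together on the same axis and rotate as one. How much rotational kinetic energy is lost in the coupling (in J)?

No external torque acts about the common axis, so total angular momentum is conserved.
Moments of inertia: I_A = (3.12)(0.447)² = 0.6234 kg·m²; I_B = (4.99)(0.450)² = 1.010 kg·m²; I_C = (9.26)(0.394)² = 1.437 kg·m².
Taking A's sense as positive: L = (0.6234)(6.40) − (1.437)(48.4) = -65.58 kg·m²·rad/s.
Combined I = 0.6234 + 1.010 + 1.437 = 3.071 kg·m².
ω_f = L / I = -65.58 / 3.071 = -21.35 rad/s.
KE_i = ½ΣIω² = 1696 J; KE_f = ½(3.071)(21.35)² = 700.2 J.

ΔKE lost ≈ 996 J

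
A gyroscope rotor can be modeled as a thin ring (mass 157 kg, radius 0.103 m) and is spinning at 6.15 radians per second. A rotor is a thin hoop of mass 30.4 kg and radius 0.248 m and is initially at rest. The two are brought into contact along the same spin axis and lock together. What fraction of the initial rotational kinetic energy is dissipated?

fraction ≈ 0.529

The coupling torques are internal; angular momentum about the shared axis is conserved.
Moments of inertia: I_A = (157)(0.103)² = 1.666 kg·m²; I_B = (30.4)(0.248)² = 1.870 kg·m².
Taking A's sense as positive: L = (1.666)(6.15) = 10.24 kg·m²·rad/s.
Combined I = 1.666 + 1.870 = 3.535 kg·m².
ω_f = L / I = 10.24 / 3.535 = 2.897 rad/s.
KE_i = ½ΣIω² = 31.50 J; KE_f = ½(3.535)(2.897)² = 14.84 J.
Fraction dissipated = (KE_i − KE_f)/KE_i = 0.5289.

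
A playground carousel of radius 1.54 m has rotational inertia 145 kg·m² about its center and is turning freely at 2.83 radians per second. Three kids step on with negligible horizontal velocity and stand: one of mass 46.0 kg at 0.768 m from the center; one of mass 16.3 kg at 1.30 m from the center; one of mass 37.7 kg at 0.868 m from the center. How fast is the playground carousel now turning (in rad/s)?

ω_f ≈ 1.80 rad/s

No external torque acts about the center; L_before = L_after.
Added inertia Σmr² = (46.0)(0.768)² + (16.3)(1.30)² + (37.7)(0.868)² = 83.08 kg·m²; I_f = 145.0 + 83.08 = 228.1 kg·m².
ω_f = I_p ω_i / I_f = (145.0)(2.83) / 228.1 = 1.799 rad/s.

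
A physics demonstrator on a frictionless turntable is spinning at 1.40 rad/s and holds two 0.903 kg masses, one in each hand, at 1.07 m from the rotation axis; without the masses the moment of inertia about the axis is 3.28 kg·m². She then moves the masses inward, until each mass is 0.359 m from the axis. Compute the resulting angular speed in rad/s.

Angular momentum about the spin axis is conserved since the torque about it is zero.
I₁ = 3.28 + 2(0.903)(1.07)² = 5.348 kg·m²; I₂ = 3.28 + 2(0.903)(0.359)² = 3.513 kg·m².
ω₂ = I₁ω₁ / I₂ = (5.348)(1.40 rad/s) / (3.513) = 2.131 rad/s.

ω₂ ≈ 2.13 rad/s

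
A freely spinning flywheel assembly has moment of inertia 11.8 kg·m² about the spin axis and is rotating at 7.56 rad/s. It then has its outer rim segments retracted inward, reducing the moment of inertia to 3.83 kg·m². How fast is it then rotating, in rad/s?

With no external torque about the axis, L is conserved: I₁ω₁ = I₂ω₂.
ω₂ = I₁ω₁ / I₂ = (11.80)(7.56 rad/s) / (3.830) = 23.29 rad/s.

ω₂ ≈ 23.3 rad/s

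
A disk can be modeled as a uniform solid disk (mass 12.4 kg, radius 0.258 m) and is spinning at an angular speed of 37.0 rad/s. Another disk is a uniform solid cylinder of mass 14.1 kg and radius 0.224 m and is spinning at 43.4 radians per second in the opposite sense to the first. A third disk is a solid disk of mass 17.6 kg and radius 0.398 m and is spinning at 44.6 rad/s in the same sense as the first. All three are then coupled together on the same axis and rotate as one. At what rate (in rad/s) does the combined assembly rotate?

|ω_f| ≈ 28.7 rad/s

No external torque acts about the common axis, so total angular momentum is conserved.
Moments of inertia: I_A = ½(12.4)(0.258)² = 0.4127 kg·m²; I_B = ½(14.1)(0.224)² = 0.3537 kg·m²; I_C = ½(17.6)(0.398)² = 1.394 kg·m².
Taking A's sense as positive: L = (0.4127)(37.0) − (0.3537)(43.4) + (1.394)(44.6) = 62.09 kg·m²·rad/s.
Combined I = 0.4127 + 0.3537 + 1.394 = 2.160 kg·m².
ω_f = L / I = 62.09 / 2.160 = 28.74 rad/s.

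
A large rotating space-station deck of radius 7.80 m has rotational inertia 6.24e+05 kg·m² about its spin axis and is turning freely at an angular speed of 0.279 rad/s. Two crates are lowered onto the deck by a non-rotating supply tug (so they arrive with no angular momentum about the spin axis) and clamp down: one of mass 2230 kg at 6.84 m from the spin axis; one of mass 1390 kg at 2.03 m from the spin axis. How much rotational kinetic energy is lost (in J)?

The added mass arrives with no angular momentum about the spin axis, and any external torque about the spin axis is negligible, so the system's angular momentum is conserved.
Added inertia Σmr² = (2230)(6.84)² + (1390)(2.03)² = 1.101e+05 kg·m²; I_f = 6.240e+05 + 1.101e+05 = 7.341e+05 kg·m².
ω_f = I_p ω_i / I_f = (6.240e+05)(0.279) / 7.341e+05 = 0.2372 rad/s.
KE_i = ½(6.240e+05)(0.2790 rad/s)² = 24290 J; KE_f = ½(7.341e+05)(0.2372)² = 20650 J.

energy lost ≈ 3640 J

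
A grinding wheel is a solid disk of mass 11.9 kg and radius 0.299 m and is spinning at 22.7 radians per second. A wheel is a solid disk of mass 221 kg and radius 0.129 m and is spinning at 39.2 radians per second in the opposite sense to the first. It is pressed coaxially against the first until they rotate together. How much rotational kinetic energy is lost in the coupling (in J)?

The coupling torques are internal; angular momentum about the shared axis is conserved.
Moments of inertia: I_A = ½(11.9)(0.299)² = 0.5319 kg·m²; I_B = ½(221)(0.129)² = 1.839 kg·m².
Taking A's sense as positive: L = (0.5319)(22.7) − (1.839)(39.2) = -60.01 kg·m²·rad/s.
Combined I = 0.5319 + 1.839 = 2.371 kg·m².
ω_f = L / I = -60.01 / 2.371 = -25.31 rad/s.
KE_i = ½ΣIω² = 1550 J; KE_f = ½(2.371)(25.31)² = 759.4 J.

ΔKE lost ≈ 790 J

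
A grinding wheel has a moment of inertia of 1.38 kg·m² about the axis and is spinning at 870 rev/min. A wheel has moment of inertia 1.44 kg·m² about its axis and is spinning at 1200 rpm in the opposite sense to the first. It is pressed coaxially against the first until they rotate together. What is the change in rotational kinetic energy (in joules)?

No external torque acts about the common axis, so total angular momentum is conserved.
Taking A's sense as positive: L = (1.380)(870) − (1.440)(1200) = -527.4 kg·m²·rpm.
Combined I = 1.380 + 1.440 = 2.820 kg·m².
ω_f = L / I = -527.4 / 2.820 = -187.0 rpm.
KE_i = ½ΣIω² = 17100 J; KE_f = ½(2.820)(19.58)² = 540.8 J.

ΔKE ≈ -16600 J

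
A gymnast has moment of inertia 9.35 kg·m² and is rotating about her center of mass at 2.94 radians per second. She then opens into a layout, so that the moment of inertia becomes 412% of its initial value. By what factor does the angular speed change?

No external torque acts about the spin axis, so angular momentum is conserved.
I₂ = 4.12 × 9.35 = 38.52 kg·m².
ω₂/ω₁ = I₁/I₂ = 9.350 / 38.52 = 0.2427.

ω₂/ω₁ ≈ 0.243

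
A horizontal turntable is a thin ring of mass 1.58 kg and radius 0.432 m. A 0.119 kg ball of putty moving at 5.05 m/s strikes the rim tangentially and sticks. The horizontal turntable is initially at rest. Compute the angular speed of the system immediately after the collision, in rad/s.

|ω_f| ≈ 0.819 rad/s

The axle reaction passes through the axle and exerts no torque about it; angular momentum about the axle is conserved through the impact.
I_p = (1.58)(0.432)² = 0.2949 kg·m². Taking the sense of the ball of putty's angular momentum as positive, L_{ball} = m v R = (0.119)(5.05)(0.432) = 0.2596 kg·m²/s.
L_i = 0 + 0.2596 = 0.2596 kg·m²/s.
After sticking, I_f = I_p + m R² = 0.2949 + (0.119)(0.432)² = 0.3171 kg·m².
ω_f = L_i / I_f = 0.2596 / 0.3171 = 0.8188 rad/s.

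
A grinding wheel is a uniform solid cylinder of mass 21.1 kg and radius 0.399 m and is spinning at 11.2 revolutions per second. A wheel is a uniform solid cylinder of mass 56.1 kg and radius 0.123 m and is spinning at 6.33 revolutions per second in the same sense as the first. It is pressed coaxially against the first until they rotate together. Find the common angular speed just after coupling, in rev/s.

The coupling torques are internal; angular momentum about the shared axis is conserved.
Moments of inertia: I_A = ½(21.1)(0.399)² = 1.680 kg·m²; I_B = ½(56.1)(0.123)² = 0.4244 kg·m².
Taking A's sense as positive: L = (1.680)(11.2) + (0.4244)(6.33) = 21.50 kg·m²·rev/s.
Combined I = 1.680 + 0.4244 = 2.104 kg·m².
ω_f = L / I = 21.50 / 2.104 = 10.22 rev/s.

|ω_f| ≈ 10.2 rev/s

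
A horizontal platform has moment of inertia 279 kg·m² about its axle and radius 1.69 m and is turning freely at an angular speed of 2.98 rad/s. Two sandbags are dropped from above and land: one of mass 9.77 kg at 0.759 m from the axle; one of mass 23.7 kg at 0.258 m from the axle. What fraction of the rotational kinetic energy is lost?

fraction ≈ 0.0252

The added mass arrives with no angular momentum about the axle, and any external torque about the axle is negligible, so the system's angular momentum is conserved.
Added inertia Σmr² = (9.77)(0.759)² + (23.7)(0.258)² = 7.206 kg·m²; I_f = 279.0 + 7.206 = 286.2 kg·m².
ω_f = I_p ω_i / I_f = (279.0)(2.98) / 286.2 = 2.905 rad/s.
KE_i = ½(279.0)(2.980 rad/s)² = 1239 J; KE_f = ½(286.2)(2.905)² = 1208 J.
Fraction lost = 0.02518.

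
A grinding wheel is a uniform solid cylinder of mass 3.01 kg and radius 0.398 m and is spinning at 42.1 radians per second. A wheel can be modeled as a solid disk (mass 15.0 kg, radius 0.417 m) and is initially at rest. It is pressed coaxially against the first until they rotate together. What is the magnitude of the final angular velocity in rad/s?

The coupling torques are internal; angular momentum about the shared axis is conserved.
Moments of inertia: I_A = ½(3.01)(0.398)² = 0.2384 kg·m²; I_B = ½(15.0)(0.417)² = 1.304 kg·m².
Taking A's sense as positive: L = (0.2384)(42.1) = 10.04 kg·m²·rad/s.
Combined I = 0.2384 + 1.304 = 1.543 kg·m².
ω_f = L / I = 10.04 / 1.543 = 6.506 rad/s.

|ω_f| ≈ 6.51 rad/s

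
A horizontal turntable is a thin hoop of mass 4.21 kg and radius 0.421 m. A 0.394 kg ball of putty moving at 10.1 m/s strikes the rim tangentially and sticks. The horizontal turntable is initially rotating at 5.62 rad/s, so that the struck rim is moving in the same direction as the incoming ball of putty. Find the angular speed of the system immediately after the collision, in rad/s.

About the axle the impulsive forces during the collision are internal, so angular momentum about that axis is conserved.
I_p = (4.21)(0.421)² = 0.7462 kg·m². Taking the sense of the ball of putty's angular momentum as positive, L_{ball} = m v R = (0.394)(10.1)(0.421) = 1.675 kg·m²/s.
L_i = +I_p ω_p + m v R = +(0.7462)(5.62) + 1.675 = 5.869 kg·m²/s.
After sticking, I_f = I_p + m R² = 0.7462 + (0.394)(0.421)² = 0.8160 kg·m².
ω_f = L_i / I_f = 5.869 / 0.8160 = 7.192 rad/s.

|ω_f| ≈ 7.19 rad/s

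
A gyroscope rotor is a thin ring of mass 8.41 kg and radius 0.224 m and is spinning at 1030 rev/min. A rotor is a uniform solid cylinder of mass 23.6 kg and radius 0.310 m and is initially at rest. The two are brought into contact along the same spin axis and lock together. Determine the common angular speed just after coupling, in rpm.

|ω_f| ≈ 279 rpm

No external torque acts about the common axis, so total angular momentum is conserved.
Moments of inertia: I_A = (8.41)(0.224)² = 0.4220 kg·m²; I_B = ½(23.6)(0.310)² = 1.134 kg·m².
Taking A's sense as positive: L = (0.4220)(1030) = 434.6 kg·m²·rpm.
Combined I = 0.4220 + 1.134 = 1.556 kg·m².
ω_f = L / I = 434.6 / 1.556 = 279.3 rpm.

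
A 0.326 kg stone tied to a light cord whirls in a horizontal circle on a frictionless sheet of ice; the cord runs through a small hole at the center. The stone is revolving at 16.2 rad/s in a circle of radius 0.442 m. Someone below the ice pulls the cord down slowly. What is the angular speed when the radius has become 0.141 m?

The constraining force is radial, so m r² ω about the center is conserved.
ω₂ = ω₁ (r₁/r₂)² = (16.2)(0.442/0.141)² = 159.2 rad/s.

ω₂ ≈ 159 rad/s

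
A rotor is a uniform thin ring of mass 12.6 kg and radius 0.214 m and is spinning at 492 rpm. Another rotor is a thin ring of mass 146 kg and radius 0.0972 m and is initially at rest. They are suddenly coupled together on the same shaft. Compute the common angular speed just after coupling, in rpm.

|ω_f| ≈ 145 rpm

No external torque acts about the common axis, so total angular momentum is conserved.
Moments of inertia: I_A = (12.6)(0.214)² = 0.5770 kg·m²; I_B = (146)(0.0972)² = 1.379 kg·m².
Taking A's sense as positive: L = (0.5770)(492) = 283.9 kg·m²·rpm.
Combined I = 0.5770 + 1.379 = 1.956 kg·m².
ω_f = L / I = 283.9 / 1.956 = 145.1 rpm.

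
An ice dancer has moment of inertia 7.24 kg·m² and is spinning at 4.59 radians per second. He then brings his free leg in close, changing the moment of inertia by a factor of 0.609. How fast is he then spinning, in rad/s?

Angular momentum about the spin axis is conserved since the torque about it is zero.
I₂ = 0.609 × 7.24 = 4.409 kg·m².
ω₂ = I₁ω₁ / I₂ = (7.240)(4.59 rad/s) / (4.409) = 7.537 rad/s.

ω₂ ≈ 7.54 rad/s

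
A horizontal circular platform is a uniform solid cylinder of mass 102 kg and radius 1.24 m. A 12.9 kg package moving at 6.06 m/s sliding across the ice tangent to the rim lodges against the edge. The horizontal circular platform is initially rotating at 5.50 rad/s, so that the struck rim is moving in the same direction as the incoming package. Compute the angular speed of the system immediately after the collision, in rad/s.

|ω_f| ≈ 5.38 rad/s

About the central axle the impulsive forces during the collision are internal, so angular momentum about that axis is conserved.
I_p = ½(102)(1.24)² = 78.42 kg·m². Taking the sense of the package's angular momentum as positive, L_{package} = m v R = (12.9)(6.06)(1.24) = 96.94 kg·m²/s.
L_i = +I_p ω_p + m v R = +(78.42)(5.50) + 96.94 = 528.2 kg·m²/s.
After sticking, I_f = I_p + m R² = 78.42 + (12.9)(1.24)² = 98.25 kg·m².
ω_f = L_i / I_f = 528.2 / 98.25 = 5.376 rad/s.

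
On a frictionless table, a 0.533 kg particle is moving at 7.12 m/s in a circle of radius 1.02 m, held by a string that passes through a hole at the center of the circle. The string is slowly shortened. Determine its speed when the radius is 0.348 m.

v₂ ≈ 20.9 m/s

The only horizontal force on the mass is along the cord (radial), so it exerts no torque about the hole and angular momentum m v r is conserved.
v₂ = v₁ r₁ / r₂ = (7.12)(1.02) / (0.348) = 20.87 m/s.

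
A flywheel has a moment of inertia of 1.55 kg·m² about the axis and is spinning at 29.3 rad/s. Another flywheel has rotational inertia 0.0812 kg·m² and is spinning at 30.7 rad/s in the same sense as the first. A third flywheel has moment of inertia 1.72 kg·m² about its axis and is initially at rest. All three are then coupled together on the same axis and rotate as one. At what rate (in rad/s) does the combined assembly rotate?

The coupling torques are internal; angular momentum about the shared axis is conserved.
Taking A's sense as positive: L = (1.550)(29.3) + (0.08120)(30.7) = 47.91 kg·m²·rad/s.
Combined I = 1.550 + 0.08120 + 1.720 = 3.351 kg·m².
ω_f = L / I = 47.91 / 3.351 = 14.30 rad/s.

|ω_f| ≈ 14.3 rad/s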